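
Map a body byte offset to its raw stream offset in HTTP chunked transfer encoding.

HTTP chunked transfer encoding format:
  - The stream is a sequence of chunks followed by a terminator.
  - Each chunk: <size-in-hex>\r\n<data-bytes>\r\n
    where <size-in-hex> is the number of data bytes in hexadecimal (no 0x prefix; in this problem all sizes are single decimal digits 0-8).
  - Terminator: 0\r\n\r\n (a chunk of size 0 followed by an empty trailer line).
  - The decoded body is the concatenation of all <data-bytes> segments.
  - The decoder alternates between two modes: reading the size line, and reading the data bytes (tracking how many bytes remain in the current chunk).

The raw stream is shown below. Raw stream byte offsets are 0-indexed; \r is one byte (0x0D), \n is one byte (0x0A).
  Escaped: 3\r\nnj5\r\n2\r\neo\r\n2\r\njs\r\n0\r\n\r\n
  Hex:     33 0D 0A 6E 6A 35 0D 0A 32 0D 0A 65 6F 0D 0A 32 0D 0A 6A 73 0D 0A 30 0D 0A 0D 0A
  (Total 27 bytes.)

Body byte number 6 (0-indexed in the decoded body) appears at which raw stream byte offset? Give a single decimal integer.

Chunk 1: stream[0..1]='3' size=0x3=3, data at stream[3..6]='nj5' -> body[0..3], body so far='nj5'
Chunk 2: stream[8..9]='2' size=0x2=2, data at stream[11..13]='eo' -> body[3..5], body so far='nj5eo'
Chunk 3: stream[15..16]='2' size=0x2=2, data at stream[18..20]='js' -> body[5..7], body so far='nj5eojs'
Chunk 4: stream[22..23]='0' size=0 (terminator). Final body='nj5eojs' (7 bytes)
Body byte 6 at stream offset 19

Answer: 19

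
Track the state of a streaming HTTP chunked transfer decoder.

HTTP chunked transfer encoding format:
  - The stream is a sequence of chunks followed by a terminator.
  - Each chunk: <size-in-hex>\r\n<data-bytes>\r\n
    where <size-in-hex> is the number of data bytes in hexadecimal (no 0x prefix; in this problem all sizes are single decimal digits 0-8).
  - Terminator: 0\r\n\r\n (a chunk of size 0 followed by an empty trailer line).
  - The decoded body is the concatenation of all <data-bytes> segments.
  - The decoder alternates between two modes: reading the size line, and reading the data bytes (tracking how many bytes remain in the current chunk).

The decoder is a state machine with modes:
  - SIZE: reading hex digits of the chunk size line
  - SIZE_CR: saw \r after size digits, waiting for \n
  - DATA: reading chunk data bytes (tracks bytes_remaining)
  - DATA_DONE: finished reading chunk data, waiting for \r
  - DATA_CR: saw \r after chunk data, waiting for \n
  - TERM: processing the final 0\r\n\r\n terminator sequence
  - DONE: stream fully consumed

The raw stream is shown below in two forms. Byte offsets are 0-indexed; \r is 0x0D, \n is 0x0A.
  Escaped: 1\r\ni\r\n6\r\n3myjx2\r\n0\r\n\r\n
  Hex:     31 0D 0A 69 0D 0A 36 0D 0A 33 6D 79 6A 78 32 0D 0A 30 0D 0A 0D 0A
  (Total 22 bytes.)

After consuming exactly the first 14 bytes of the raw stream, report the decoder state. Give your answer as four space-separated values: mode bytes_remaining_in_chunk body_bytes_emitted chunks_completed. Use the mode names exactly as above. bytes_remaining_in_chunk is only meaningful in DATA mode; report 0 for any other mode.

Byte 0 = '1': mode=SIZE remaining=0 emitted=0 chunks_done=0
Byte 1 = 0x0D: mode=SIZE_CR remaining=0 emitted=0 chunks_done=0
Byte 2 = 0x0A: mode=DATA remaining=1 emitted=0 chunks_done=0
Byte 3 = 'i': mode=DATA_DONE remaining=0 emitted=1 chunks_done=0
Byte 4 = 0x0D: mode=DATA_CR remaining=0 emitted=1 chunks_done=0
Byte 5 = 0x0A: mode=SIZE remaining=0 emitted=1 chunks_done=1
Byte 6 = '6': mode=SIZE remaining=0 emitted=1 chunks_done=1
Byte 7 = 0x0D: mode=SIZE_CR remaining=0 emitted=1 chunks_done=1
Byte 8 = 0x0A: mode=DATA remaining=6 emitted=1 chunks_done=1
Byte 9 = '3': mode=DATA remaining=5 emitted=2 chunks_done=1
Byte 10 = 'm': mode=DATA remaining=4 emitted=3 chunks_done=1
Byte 11 = 'y': mode=DATA remaining=3 emitted=4 chunks_done=1
Byte 12 = 'j': mode=DATA remaining=2 emitted=5 chunks_done=1
Byte 13 = 'x': mode=DATA remaining=1 emitted=6 chunks_done=1

Answer: DATA 1 6 1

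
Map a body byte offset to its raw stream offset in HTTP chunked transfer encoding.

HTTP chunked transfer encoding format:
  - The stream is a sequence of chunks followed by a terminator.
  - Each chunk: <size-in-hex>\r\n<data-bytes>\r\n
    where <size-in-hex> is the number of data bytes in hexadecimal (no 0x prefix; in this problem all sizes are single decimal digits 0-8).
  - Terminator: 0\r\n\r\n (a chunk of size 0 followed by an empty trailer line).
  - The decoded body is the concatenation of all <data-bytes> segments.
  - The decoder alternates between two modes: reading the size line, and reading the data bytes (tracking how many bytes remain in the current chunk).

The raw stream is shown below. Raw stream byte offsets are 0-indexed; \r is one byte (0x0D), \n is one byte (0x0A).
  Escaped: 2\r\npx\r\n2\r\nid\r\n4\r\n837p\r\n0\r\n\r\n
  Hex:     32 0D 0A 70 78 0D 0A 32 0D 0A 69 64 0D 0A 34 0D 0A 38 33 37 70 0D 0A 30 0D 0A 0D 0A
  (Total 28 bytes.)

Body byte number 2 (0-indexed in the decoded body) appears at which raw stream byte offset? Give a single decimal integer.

Answer: 10

Derivation:
Chunk 1: stream[0..1]='2' size=0x2=2, data at stream[3..5]='px' -> body[0..2], body so far='px'
Chunk 2: stream[7..8]='2' size=0x2=2, data at stream[10..12]='id' -> body[2..4], body so far='pxid'
Chunk 3: stream[14..15]='4' size=0x4=4, data at stream[17..21]='837p' -> body[4..8], body so far='pxid837p'
Chunk 4: stream[23..24]='0' size=0 (terminator). Final body='pxid837p' (8 bytes)
Body byte 2 at stream offset 10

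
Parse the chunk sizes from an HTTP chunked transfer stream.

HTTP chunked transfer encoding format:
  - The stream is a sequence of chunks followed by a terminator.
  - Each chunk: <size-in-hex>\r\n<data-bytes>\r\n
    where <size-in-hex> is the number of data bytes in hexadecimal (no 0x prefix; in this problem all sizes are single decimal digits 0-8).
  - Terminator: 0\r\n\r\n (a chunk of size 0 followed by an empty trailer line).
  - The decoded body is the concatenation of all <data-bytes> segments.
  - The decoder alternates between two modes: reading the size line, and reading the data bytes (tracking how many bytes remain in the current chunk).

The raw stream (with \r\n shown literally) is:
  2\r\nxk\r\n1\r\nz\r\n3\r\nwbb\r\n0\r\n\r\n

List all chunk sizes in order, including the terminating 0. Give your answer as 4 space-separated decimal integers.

Answer: 2 1 3 0

Derivation:
Chunk 1: stream[0..1]='2' size=0x2=2, data at stream[3..5]='xk' -> body[0..2], body so far='xk'
Chunk 2: stream[7..8]='1' size=0x1=1, data at stream[10..11]='z' -> body[2..3], body so far='xkz'
Chunk 3: stream[13..14]='3' size=0x3=3, data at stream[16..19]='wbb' -> body[3..6], body so far='xkzwbb'
Chunk 4: stream[21..22]='0' size=0 (terminator). Final body='xkzwbb' (6 bytes)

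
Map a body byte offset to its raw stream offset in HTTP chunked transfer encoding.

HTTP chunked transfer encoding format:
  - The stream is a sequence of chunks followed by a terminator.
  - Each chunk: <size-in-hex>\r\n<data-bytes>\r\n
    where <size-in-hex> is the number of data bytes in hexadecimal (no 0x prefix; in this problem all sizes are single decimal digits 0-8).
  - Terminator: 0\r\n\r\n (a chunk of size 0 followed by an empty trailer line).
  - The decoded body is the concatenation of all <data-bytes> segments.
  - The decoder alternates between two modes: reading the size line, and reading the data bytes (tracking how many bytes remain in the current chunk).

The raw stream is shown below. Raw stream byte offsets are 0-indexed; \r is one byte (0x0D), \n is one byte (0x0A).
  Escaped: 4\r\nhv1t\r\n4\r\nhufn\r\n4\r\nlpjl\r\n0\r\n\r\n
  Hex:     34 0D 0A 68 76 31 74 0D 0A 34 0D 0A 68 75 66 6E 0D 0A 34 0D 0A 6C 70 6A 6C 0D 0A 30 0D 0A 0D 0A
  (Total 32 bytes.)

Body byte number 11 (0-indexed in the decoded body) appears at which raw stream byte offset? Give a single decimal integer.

Answer: 24

Derivation:
Chunk 1: stream[0..1]='4' size=0x4=4, data at stream[3..7]='hv1t' -> body[0..4], body so far='hv1t'
Chunk 2: stream[9..10]='4' size=0x4=4, data at stream[12..16]='hufn' -> body[4..8], body so far='hv1thufn'
Chunk 3: stream[18..19]='4' size=0x4=4, data at stream[21..25]='lpjl' -> body[8..12], body so far='hv1thufnlpjl'
Chunk 4: stream[27..28]='0' size=0 (terminator). Final body='hv1thufnlpjl' (12 bytes)
Body byte 11 at stream offset 24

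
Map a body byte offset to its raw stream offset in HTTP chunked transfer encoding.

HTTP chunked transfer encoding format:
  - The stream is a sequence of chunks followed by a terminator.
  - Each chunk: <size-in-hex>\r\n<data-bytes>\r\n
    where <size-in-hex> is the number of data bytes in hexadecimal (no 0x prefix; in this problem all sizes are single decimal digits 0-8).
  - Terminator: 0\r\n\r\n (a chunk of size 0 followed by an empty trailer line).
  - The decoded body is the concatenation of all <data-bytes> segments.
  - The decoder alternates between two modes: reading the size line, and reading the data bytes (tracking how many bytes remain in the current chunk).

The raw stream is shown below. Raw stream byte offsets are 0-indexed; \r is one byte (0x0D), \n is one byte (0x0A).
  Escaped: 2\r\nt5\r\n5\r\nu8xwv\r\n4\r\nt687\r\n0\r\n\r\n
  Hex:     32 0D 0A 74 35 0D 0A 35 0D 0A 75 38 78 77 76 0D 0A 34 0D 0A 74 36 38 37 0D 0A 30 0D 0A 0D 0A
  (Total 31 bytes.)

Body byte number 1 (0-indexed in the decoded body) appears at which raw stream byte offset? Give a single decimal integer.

Chunk 1: stream[0..1]='2' size=0x2=2, data at stream[3..5]='t5' -> body[0..2], body so far='t5'
Chunk 2: stream[7..8]='5' size=0x5=5, data at stream[10..15]='u8xwv' -> body[2..7], body so far='t5u8xwv'
Chunk 3: stream[17..18]='4' size=0x4=4, data at stream[20..24]='t687' -> body[7..11], body so far='t5u8xwvt687'
Chunk 4: stream[26..27]='0' size=0 (terminator). Final body='t5u8xwvt687' (11 bytes)
Body byte 1 at stream offset 4

Answer: 4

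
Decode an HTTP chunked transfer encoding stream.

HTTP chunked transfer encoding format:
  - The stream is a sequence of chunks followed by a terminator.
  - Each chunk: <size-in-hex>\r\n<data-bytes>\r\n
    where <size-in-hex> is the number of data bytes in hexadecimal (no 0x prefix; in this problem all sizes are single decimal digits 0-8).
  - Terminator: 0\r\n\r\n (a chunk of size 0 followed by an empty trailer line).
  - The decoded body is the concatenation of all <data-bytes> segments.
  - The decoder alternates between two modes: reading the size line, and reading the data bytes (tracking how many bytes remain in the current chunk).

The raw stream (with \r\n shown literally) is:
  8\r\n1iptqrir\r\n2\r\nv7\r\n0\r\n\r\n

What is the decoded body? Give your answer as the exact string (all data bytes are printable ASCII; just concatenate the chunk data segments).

Chunk 1: stream[0..1]='8' size=0x8=8, data at stream[3..11]='1iptqrir' -> body[0..8], body so far='1iptqrir'
Chunk 2: stream[13..14]='2' size=0x2=2, data at stream[16..18]='v7' -> body[8..10], body so far='1iptqrirv7'
Chunk 3: stream[20..21]='0' size=0 (terminator). Final body='1iptqrirv7' (10 bytes)

Answer: 1iptqrirv7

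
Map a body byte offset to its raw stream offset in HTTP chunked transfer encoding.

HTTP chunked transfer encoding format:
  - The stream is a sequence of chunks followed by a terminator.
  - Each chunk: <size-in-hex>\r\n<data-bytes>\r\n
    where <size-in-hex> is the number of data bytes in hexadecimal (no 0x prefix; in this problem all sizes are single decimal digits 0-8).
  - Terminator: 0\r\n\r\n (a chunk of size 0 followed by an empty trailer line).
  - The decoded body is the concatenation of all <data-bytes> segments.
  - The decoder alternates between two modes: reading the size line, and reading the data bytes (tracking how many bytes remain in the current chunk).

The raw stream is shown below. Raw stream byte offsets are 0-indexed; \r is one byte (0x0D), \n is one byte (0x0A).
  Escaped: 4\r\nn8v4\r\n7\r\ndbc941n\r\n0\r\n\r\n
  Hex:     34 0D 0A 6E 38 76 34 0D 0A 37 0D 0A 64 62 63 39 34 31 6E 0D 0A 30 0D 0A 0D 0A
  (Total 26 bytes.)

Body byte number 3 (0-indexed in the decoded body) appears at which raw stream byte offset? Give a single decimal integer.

Chunk 1: stream[0..1]='4' size=0x4=4, data at stream[3..7]='n8v4' -> body[0..4], body so far='n8v4'
Chunk 2: stream[9..10]='7' size=0x7=7, data at stream[12..19]='dbc941n' -> body[4..11], body so far='n8v4dbc941n'
Chunk 3: stream[21..22]='0' size=0 (terminator). Final body='n8v4dbc941n' (11 bytes)
Body byte 3 at stream offset 6

Answer: 6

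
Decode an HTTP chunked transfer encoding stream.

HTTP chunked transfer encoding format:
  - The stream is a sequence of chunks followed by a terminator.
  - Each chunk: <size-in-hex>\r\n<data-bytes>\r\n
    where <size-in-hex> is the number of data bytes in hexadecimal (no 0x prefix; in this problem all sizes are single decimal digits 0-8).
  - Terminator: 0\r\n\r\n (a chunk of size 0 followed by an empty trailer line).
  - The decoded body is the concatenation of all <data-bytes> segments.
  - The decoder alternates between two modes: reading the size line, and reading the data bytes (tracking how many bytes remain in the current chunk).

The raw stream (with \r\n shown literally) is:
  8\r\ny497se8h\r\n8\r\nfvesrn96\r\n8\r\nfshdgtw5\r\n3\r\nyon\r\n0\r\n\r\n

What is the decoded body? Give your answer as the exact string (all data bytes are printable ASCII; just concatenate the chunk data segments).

Answer: y497se8hfvesrn96fshdgtw5yon

Derivation:
Chunk 1: stream[0..1]='8' size=0x8=8, data at stream[3..11]='y497se8h' -> body[0..8], body so far='y497se8h'
Chunk 2: stream[13..14]='8' size=0x8=8, data at stream[16..24]='fvesrn96' -> body[8..16], body so far='y497se8hfvesrn96'
Chunk 3: stream[26..27]='8' size=0x8=8, data at stream[29..37]='fshdgtw5' -> body[16..24], body so far='y497se8hfvesrn96fshdgtw5'
Chunk 4: stream[39..40]='3' size=0x3=3, data at stream[42..45]='yon' -> body[24..27], body so far='y497se8hfvesrn96fshdgtw5yon'
Chunk 5: stream[47..48]='0' size=0 (terminator). Final body='y497se8hfvesrn96fshdgtw5yon' (27 bytes)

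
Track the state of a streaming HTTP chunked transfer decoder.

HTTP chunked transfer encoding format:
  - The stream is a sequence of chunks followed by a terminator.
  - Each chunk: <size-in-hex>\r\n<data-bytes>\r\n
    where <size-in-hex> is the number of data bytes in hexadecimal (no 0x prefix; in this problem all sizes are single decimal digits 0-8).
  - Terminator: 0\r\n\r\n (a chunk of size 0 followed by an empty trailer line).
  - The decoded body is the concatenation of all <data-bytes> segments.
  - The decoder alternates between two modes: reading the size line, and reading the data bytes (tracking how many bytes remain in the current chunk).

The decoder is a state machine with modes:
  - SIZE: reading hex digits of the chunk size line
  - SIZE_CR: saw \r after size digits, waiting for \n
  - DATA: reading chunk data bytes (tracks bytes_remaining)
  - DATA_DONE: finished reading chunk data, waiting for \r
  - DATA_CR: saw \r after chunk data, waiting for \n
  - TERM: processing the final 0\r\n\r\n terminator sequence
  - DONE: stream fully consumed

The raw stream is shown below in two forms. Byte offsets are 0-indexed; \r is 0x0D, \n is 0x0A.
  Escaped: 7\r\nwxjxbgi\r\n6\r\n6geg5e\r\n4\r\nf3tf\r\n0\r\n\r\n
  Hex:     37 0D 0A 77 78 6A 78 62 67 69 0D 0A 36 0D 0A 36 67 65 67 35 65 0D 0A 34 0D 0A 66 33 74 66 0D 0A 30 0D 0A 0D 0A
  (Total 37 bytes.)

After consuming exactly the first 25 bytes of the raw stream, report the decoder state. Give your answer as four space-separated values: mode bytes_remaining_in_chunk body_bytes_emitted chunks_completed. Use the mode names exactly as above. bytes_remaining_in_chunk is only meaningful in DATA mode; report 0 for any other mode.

Answer: SIZE_CR 0 13 2

Derivation:
Byte 0 = '7': mode=SIZE remaining=0 emitted=0 chunks_done=0
Byte 1 = 0x0D: mode=SIZE_CR remaining=0 emitted=0 chunks_done=0
Byte 2 = 0x0A: mode=DATA remaining=7 emitted=0 chunks_done=0
Byte 3 = 'w': mode=DATA remaining=6 emitted=1 chunks_done=0
Byte 4 = 'x': mode=DATA remaining=5 emitted=2 chunks_done=0
Byte 5 = 'j': mode=DATA remaining=4 emitted=3 chunks_done=0
Byte 6 = 'x': mode=DATA remaining=3 emitted=4 chunks_done=0
Byte 7 = 'b': mode=DATA remaining=2 emitted=5 chunks_done=0
Byte 8 = 'g': mode=DATA remaining=1 emitted=6 chunks_done=0
Byte 9 = 'i': mode=DATA_DONE remaining=0 emitted=7 chunks_done=0
Byte 10 = 0x0D: mode=DATA_CR remaining=0 emitted=7 chunks_done=0
Byte 11 = 0x0A: mode=SIZE remaining=0 emitted=7 chunks_done=1
Byte 12 = '6': mode=SIZE remaining=0 emitted=7 chunks_done=1
Byte 13 = 0x0D: mode=SIZE_CR remaining=0 emitted=7 chunks_done=1
Byte 14 = 0x0A: mode=DATA remaining=6 emitted=7 chunks_done=1
Byte 15 = '6': mode=DATA remaining=5 emitted=8 chunks_done=1
Byte 16 = 'g': mode=DATA remaining=4 emitted=9 chunks_done=1
Byte 17 = 'e': mode=DATA remaining=3 emitted=10 chunks_done=1
Byte 18 = 'g': mode=DATA remaining=2 emitted=11 chunks_done=1
Byte 19 = '5': mode=DATA remaining=1 emitted=12 chunks_done=1
Byte 20 = 'e': mode=DATA_DONE remaining=0 emitted=13 chunks_done=1
Byte 21 = 0x0D: mode=DATA_CR remaining=0 emitted=13 chunks_done=1
Byte 22 = 0x0A: mode=SIZE remaining=0 emitted=13 chunks_done=2
Byte 23 = '4': mode=SIZE remaining=0 emitted=13 chunks_done=2
Byte 24 = 0x0D: mode=SIZE_CR remaining=0 emitted=13 chunks_done=2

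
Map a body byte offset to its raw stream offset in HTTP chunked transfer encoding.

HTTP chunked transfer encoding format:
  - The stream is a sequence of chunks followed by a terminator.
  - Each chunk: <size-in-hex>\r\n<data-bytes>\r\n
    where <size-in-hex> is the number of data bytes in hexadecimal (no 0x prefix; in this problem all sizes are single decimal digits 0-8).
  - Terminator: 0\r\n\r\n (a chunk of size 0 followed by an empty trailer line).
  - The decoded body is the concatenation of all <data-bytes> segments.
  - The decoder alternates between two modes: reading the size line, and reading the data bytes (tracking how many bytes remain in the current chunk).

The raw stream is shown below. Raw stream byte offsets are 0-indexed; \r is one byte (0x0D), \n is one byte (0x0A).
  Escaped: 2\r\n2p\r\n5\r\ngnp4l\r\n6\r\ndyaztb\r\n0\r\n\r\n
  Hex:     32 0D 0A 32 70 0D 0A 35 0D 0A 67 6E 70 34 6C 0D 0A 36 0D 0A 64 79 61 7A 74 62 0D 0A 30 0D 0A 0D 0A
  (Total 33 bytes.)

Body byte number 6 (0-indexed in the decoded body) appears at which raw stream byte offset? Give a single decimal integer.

Chunk 1: stream[0..1]='2' size=0x2=2, data at stream[3..5]='2p' -> body[0..2], body so far='2p'
Chunk 2: stream[7..8]='5' size=0x5=5, data at stream[10..15]='gnp4l' -> body[2..7], body so far='2pgnp4l'
Chunk 3: stream[17..18]='6' size=0x6=6, data at stream[20..26]='dyaztb' -> body[7..13], body so far='2pgnp4ldyaztb'
Chunk 4: stream[28..29]='0' size=0 (terminator). Final body='2pgnp4ldyaztb' (13 bytes)
Body byte 6 at stream offset 14

Answer: 14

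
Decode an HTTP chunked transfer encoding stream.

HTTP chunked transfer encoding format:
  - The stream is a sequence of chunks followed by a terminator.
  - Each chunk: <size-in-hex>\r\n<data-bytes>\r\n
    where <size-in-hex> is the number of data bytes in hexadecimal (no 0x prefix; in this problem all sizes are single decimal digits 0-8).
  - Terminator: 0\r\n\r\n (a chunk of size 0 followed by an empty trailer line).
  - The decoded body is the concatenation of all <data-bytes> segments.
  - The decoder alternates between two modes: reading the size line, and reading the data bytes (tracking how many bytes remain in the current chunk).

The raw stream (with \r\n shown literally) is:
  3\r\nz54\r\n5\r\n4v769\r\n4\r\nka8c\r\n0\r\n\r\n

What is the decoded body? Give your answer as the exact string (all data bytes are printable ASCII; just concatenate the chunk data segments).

Answer: z544v769ka8c

Derivation:
Chunk 1: stream[0..1]='3' size=0x3=3, data at stream[3..6]='z54' -> body[0..3], body so far='z54'
Chunk 2: stream[8..9]='5' size=0x5=5, data at stream[11..16]='4v769' -> body[3..8], body so far='z544v769'
Chunk 3: stream[18..19]='4' size=0x4=4, data at stream[21..25]='ka8c' -> body[8..12], body so far='z544v769ka8c'
Chunk 4: stream[27..28]='0' size=0 (terminator). Final body='z544v769ka8c' (12 bytes)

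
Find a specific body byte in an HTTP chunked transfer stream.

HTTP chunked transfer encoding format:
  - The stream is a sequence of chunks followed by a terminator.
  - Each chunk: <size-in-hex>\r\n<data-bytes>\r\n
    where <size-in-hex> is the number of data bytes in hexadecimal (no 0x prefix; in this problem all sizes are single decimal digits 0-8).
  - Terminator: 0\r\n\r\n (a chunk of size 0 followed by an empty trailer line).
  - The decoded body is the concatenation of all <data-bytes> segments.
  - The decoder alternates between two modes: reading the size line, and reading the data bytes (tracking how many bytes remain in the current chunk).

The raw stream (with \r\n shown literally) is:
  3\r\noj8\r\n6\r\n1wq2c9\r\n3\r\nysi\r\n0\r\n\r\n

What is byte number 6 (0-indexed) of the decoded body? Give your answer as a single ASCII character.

Chunk 1: stream[0..1]='3' size=0x3=3, data at stream[3..6]='oj8' -> body[0..3], body so far='oj8'
Chunk 2: stream[8..9]='6' size=0x6=6, data at stream[11..17]='1wq2c9' -> body[3..9], body so far='oj81wq2c9'
Chunk 3: stream[19..20]='3' size=0x3=3, data at stream[22..25]='ysi' -> body[9..12], body so far='oj81wq2c9ysi'
Chunk 4: stream[27..28]='0' size=0 (terminator). Final body='oj81wq2c9ysi' (12 bytes)
Body byte 6 = '2'

Answer: 2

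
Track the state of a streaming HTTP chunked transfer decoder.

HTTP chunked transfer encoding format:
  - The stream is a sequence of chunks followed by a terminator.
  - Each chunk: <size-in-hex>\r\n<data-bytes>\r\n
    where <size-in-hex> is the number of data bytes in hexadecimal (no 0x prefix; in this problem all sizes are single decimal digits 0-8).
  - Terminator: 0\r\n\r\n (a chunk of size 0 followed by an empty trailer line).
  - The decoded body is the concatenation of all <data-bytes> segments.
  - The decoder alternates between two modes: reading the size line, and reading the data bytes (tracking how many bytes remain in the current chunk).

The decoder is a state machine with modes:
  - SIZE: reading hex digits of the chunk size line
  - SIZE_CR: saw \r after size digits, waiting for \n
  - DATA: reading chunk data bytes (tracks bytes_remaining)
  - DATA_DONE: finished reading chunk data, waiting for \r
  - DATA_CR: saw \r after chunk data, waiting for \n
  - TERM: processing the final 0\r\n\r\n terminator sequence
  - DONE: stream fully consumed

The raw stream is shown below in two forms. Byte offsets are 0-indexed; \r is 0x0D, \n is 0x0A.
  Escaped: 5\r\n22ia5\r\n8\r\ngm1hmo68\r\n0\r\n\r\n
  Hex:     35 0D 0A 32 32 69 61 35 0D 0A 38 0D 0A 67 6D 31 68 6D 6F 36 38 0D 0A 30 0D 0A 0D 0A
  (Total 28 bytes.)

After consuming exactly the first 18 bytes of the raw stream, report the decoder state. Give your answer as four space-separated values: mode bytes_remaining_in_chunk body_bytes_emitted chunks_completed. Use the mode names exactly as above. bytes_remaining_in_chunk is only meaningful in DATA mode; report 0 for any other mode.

Answer: DATA 3 10 1

Derivation:
Byte 0 = '5': mode=SIZE remaining=0 emitted=0 chunks_done=0
Byte 1 = 0x0D: mode=SIZE_CR remaining=0 emitted=0 chunks_done=0
Byte 2 = 0x0A: mode=DATA remaining=5 emitted=0 chunks_done=0
Byte 3 = '2': mode=DATA remaining=4 emitted=1 chunks_done=0
Byte 4 = '2': mode=DATA remaining=3 emitted=2 chunks_done=0
Byte 5 = 'i': mode=DATA remaining=2 emitted=3 chunks_done=0
Byte 6 = 'a': mode=DATA remaining=1 emitted=4 chunks_done=0
Byte 7 = '5': mode=DATA_DONE remaining=0 emitted=5 chunks_done=0
Byte 8 = 0x0D: mode=DATA_CR remaining=0 emitted=5 chunks_done=0
Byte 9 = 0x0A: mode=SIZE remaining=0 emitted=5 chunks_done=1
Byte 10 = '8': mode=SIZE remaining=0 emitted=5 chunks_done=1
Byte 11 = 0x0D: mode=SIZE_CR remaining=0 emitted=5 chunks_done=1
Byte 12 = 0x0A: mode=DATA remaining=8 emitted=5 chunks_done=1
Byte 13 = 'g': mode=DATA remaining=7 emitted=6 chunks_done=1
Byte 14 = 'm': mode=DATA remaining=6 emitted=7 chunks_done=1
Byte 15 = '1': mode=DATA remaining=5 emitted=8 chunks_done=1
Byte 16 = 'h': mode=DATA remaining=4 emitted=9 chunks_done=1
Byte 17 = 'm': mode=DATA remaining=3 emitted=10 chunks_done=1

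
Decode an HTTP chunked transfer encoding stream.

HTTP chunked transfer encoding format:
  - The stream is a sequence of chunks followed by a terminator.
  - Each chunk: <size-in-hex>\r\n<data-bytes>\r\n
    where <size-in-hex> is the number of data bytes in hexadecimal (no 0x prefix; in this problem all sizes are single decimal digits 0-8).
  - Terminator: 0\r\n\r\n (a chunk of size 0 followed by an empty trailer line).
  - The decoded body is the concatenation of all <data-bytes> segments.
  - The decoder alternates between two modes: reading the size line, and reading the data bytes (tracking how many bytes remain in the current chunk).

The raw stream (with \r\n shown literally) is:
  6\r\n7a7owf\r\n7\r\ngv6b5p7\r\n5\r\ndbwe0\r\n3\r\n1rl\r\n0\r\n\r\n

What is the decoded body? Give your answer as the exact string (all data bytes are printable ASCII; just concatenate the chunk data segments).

Answer: 7a7owfgv6b5p7dbwe01rl

Derivation:
Chunk 1: stream[0..1]='6' size=0x6=6, data at stream[3..9]='7a7owf' -> body[0..6], body so far='7a7owf'
Chunk 2: stream[11..12]='7' size=0x7=7, data at stream[14..21]='gv6b5p7' -> body[6..13], body so far='7a7owfgv6b5p7'
Chunk 3: stream[23..24]='5' size=0x5=5, data at stream[26..31]='dbwe0' -> body[13..18], body so far='7a7owfgv6b5p7dbwe0'
Chunk 4: stream[33..34]='3' size=0x3=3, data at stream[36..39]='1rl' -> body[18..21], body so far='7a7owfgv6b5p7dbwe01rl'
Chunk 5: stream[41..42]='0' size=0 (terminator). Final body='7a7owfgv6b5p7dbwe01rl' (21 bytes)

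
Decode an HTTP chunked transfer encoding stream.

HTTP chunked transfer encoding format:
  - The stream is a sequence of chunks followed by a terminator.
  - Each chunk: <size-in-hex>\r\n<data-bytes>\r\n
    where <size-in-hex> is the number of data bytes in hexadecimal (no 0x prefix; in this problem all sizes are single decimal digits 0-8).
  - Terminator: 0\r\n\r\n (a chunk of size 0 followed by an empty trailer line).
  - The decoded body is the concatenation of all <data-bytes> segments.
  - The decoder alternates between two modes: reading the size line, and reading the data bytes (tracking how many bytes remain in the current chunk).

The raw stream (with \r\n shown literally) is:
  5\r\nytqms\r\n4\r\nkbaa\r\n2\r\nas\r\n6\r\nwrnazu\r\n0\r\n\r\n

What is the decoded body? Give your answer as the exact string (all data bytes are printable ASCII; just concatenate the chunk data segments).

Chunk 1: stream[0..1]='5' size=0x5=5, data at stream[3..8]='ytqms' -> body[0..5], body so far='ytqms'
Chunk 2: stream[10..11]='4' size=0x4=4, data at stream[13..17]='kbaa' -> body[5..9], body so far='ytqmskbaa'
Chunk 3: stream[19..20]='2' size=0x2=2, data at stream[22..24]='as' -> body[9..11], body so far='ytqmskbaaas'
Chunk 4: stream[26..27]='6' size=0x6=6, data at stream[29..35]='wrnazu' -> body[11..17], body so far='ytqmskbaaaswrnazu'
Chunk 5: stream[37..38]='0' size=0 (terminator). Final body='ytqmskbaaaswrnazu' (17 bytes)

Answer: ytqmskbaaaswrnazu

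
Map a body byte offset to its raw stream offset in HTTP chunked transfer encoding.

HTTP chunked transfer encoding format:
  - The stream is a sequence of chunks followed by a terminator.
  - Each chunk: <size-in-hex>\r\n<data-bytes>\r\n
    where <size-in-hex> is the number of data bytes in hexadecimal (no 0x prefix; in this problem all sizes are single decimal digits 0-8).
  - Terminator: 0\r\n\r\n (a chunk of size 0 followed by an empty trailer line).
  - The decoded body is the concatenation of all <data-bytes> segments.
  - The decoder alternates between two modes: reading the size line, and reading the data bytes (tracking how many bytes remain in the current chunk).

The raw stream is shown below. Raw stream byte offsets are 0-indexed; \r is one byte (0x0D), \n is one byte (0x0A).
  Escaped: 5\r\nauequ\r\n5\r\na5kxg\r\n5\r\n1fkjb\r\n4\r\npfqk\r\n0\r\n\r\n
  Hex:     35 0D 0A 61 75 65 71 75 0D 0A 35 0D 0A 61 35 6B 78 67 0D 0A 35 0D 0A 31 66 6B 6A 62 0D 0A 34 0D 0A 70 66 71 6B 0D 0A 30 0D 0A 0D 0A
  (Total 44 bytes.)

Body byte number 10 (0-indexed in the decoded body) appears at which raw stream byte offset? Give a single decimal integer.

Answer: 23

Derivation:
Chunk 1: stream[0..1]='5' size=0x5=5, data at stream[3..8]='auequ' -> body[0..5], body so far='auequ'
Chunk 2: stream[10..11]='5' size=0x5=5, data at stream[13..18]='a5kxg' -> body[5..10], body so far='auequa5kxg'
Chunk 3: stream[20..21]='5' size=0x5=5, data at stream[23..28]='1fkjb' -> body[10..15], body so far='auequa5kxg1fkjb'
Chunk 4: stream[30..31]='4' size=0x4=4, data at stream[33..37]='pfqk' -> body[15..19], body so far='auequa5kxg1fkjbpfqk'
Chunk 5: stream[39..40]='0' size=0 (terminator). Final body='auequa5kxg1fkjbpfqk' (19 bytes)
Body byte 10 at stream offset 23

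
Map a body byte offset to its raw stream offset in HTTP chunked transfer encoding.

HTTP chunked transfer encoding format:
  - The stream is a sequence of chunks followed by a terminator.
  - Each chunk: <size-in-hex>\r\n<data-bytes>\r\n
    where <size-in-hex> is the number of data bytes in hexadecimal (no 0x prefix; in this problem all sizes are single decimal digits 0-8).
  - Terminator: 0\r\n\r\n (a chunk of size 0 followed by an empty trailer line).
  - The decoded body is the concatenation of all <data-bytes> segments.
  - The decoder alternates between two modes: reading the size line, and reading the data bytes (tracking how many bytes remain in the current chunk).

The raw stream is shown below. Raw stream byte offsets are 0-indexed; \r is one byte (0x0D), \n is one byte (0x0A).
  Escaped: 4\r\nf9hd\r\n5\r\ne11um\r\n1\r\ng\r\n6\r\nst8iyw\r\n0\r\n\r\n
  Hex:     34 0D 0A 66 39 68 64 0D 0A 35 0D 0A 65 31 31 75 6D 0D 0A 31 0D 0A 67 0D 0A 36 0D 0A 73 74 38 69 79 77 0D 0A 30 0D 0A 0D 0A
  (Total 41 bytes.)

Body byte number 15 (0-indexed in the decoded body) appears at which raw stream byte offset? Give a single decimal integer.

Answer: 33

Derivation:
Chunk 1: stream[0..1]='4' size=0x4=4, data at stream[3..7]='f9hd' -> body[0..4], body so far='f9hd'
Chunk 2: stream[9..10]='5' size=0x5=5, data at stream[12..17]='e11um' -> body[4..9], body so far='f9hde11um'
Chunk 3: stream[19..20]='1' size=0x1=1, data at stream[22..23]='g' -> body[9..10], body so far='f9hde11umg'
Chunk 4: stream[25..26]='6' size=0x6=6, data at stream[28..34]='st8iyw' -> body[10..16], body so far='f9hde11umgst8iyw'
Chunk 5: stream[36..37]='0' size=0 (terminator). Final body='f9hde11umgst8iyw' (16 bytes)
Body byte 15 at stream offset 33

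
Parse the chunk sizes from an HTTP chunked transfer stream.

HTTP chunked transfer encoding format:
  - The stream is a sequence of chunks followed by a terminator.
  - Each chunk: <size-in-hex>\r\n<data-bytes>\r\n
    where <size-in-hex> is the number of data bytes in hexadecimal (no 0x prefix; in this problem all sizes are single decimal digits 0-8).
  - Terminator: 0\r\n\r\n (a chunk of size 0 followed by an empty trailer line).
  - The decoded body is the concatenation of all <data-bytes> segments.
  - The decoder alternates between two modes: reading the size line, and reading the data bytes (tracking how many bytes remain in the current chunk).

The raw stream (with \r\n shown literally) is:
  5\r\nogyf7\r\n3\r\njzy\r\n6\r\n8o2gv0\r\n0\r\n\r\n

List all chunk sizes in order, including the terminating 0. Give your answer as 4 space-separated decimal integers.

Chunk 1: stream[0..1]='5' size=0x5=5, data at stream[3..8]='ogyf7' -> body[0..5], body so far='ogyf7'
Chunk 2: stream[10..11]='3' size=0x3=3, data at stream[13..16]='jzy' -> body[5..8], body so far='ogyf7jzy'
Chunk 3: stream[18..19]='6' size=0x6=6, data at stream[21..27]='8o2gv0' -> body[8..14], body so far='ogyf7jzy8o2gv0'
Chunk 4: stream[29..30]='0' size=0 (terminator). Final body='ogyf7jzy8o2gv0' (14 bytes)

Answer: 5 3 6 0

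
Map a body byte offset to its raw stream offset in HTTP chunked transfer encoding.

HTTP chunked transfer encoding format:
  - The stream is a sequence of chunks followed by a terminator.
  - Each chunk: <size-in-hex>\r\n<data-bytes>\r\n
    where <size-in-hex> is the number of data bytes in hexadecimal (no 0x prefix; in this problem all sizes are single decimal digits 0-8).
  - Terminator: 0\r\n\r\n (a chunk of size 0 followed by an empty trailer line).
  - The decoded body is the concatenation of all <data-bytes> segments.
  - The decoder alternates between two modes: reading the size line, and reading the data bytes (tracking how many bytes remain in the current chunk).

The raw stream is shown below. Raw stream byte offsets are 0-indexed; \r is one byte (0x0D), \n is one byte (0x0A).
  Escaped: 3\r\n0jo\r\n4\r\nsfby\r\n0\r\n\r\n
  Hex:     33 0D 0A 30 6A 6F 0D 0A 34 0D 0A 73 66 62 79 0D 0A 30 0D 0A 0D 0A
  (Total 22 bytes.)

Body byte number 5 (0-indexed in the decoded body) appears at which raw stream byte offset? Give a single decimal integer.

Chunk 1: stream[0..1]='3' size=0x3=3, data at stream[3..6]='0jo' -> body[0..3], body so far='0jo'
Chunk 2: stream[8..9]='4' size=0x4=4, data at stream[11..15]='sfby' -> body[3..7], body so far='0josfby'
Chunk 3: stream[17..18]='0' size=0 (terminator). Final body='0josfby' (7 bytes)
Body byte 5 at stream offset 13

Answer: 13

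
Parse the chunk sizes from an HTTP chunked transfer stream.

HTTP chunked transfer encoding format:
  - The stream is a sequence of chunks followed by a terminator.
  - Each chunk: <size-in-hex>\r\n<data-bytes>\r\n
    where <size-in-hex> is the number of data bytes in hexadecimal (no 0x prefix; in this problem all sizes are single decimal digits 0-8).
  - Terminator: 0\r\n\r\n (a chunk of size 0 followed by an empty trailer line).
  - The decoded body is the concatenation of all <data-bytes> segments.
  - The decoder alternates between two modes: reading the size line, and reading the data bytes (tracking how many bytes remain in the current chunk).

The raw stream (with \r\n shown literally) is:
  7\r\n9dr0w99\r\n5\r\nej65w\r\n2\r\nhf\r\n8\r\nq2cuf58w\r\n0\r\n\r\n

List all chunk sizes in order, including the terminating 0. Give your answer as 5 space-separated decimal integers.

Chunk 1: stream[0..1]='7' size=0x7=7, data at stream[3..10]='9dr0w99' -> body[0..7], body so far='9dr0w99'
Chunk 2: stream[12..13]='5' size=0x5=5, data at stream[15..20]='ej65w' -> body[7..12], body so far='9dr0w99ej65w'
Chunk 3: stream[22..23]='2' size=0x2=2, data at stream[25..27]='hf' -> body[12..14], body so far='9dr0w99ej65whf'
Chunk 4: stream[29..30]='8' size=0x8=8, data at stream[32..40]='q2cuf58w' -> body[14..22], body so far='9dr0w99ej65whfq2cuf58w'
Chunk 5: stream[42..43]='0' size=0 (terminator). Final body='9dr0w99ej65whfq2cuf58w' (22 bytes)

Answer: 7 5 2 8 0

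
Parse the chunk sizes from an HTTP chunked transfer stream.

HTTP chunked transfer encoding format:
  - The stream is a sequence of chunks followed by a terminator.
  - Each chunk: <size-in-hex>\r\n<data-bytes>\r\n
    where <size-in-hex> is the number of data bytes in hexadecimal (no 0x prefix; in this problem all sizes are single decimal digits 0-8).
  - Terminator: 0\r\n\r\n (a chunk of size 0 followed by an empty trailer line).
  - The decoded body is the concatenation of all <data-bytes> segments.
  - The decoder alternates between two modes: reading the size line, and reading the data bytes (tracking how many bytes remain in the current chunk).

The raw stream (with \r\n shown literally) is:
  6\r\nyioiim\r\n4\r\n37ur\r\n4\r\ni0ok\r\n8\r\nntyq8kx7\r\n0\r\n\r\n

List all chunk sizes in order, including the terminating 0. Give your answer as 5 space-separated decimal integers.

Chunk 1: stream[0..1]='6' size=0x6=6, data at stream[3..9]='yioiim' -> body[0..6], body so far='yioiim'
Chunk 2: stream[11..12]='4' size=0x4=4, data at stream[14..18]='37ur' -> body[6..10], body so far='yioiim37ur'
Chunk 3: stream[20..21]='4' size=0x4=4, data at stream[23..27]='i0ok' -> body[10..14], body so far='yioiim37uri0ok'
Chunk 4: stream[29..30]='8' size=0x8=8, data at stream[32..40]='ntyq8kx7' -> body[14..22], body so far='yioiim37uri0okntyq8kx7'
Chunk 5: stream[42..43]='0' size=0 (terminator). Final body='yioiim37uri0okntyq8kx7' (22 bytes)

Answer: 6 4 4 8 0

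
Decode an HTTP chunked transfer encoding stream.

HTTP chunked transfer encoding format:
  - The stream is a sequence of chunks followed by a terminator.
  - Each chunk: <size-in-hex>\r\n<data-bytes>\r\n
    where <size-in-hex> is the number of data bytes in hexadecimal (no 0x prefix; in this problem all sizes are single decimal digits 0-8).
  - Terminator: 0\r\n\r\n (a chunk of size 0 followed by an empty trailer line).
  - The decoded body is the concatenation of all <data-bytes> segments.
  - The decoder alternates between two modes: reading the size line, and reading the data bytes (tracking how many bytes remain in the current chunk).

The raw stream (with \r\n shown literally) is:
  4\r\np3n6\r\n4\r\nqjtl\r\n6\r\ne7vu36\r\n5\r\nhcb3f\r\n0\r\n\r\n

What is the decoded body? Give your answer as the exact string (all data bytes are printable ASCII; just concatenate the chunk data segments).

Chunk 1: stream[0..1]='4' size=0x4=4, data at stream[3..7]='p3n6' -> body[0..4], body so far='p3n6'
Chunk 2: stream[9..10]='4' size=0x4=4, data at stream[12..16]='qjtl' -> body[4..8], body so far='p3n6qjtl'
Chunk 3: stream[18..19]='6' size=0x6=6, data at stream[21..27]='e7vu36' -> body[8..14], body so far='p3n6qjtle7vu36'
Chunk 4: stream[29..30]='5' size=0x5=5, data at stream[32..37]='hcb3f' -> body[14..19], body so far='p3n6qjtle7vu36hcb3f'
Chunk 5: stream[39..40]='0' size=0 (terminator). Final body='p3n6qjtle7vu36hcb3f' (19 bytes)

Answer: p3n6qjtle7vu36hcb3f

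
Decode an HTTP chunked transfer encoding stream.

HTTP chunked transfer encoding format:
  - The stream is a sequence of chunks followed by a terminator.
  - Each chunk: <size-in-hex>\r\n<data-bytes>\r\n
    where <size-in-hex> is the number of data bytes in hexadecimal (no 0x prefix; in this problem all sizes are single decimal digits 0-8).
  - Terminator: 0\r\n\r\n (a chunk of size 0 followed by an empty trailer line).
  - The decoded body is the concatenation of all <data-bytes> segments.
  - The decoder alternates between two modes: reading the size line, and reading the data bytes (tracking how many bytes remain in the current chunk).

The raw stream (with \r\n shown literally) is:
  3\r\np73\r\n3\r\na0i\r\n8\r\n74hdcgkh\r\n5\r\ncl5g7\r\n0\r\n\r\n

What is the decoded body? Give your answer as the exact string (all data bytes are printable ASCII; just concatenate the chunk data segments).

Answer: p73a0i74hdcgkhcl5g7

Derivation:
Chunk 1: stream[0..1]='3' size=0x3=3, data at stream[3..6]='p73' -> body[0..3], body so far='p73'
Chunk 2: stream[8..9]='3' size=0x3=3, data at stream[11..14]='a0i' -> body[3..6], body so far='p73a0i'
Chunk 3: stream[16..17]='8' size=0x8=8, data at stream[19..27]='74hdcgkh' -> body[6..14], body so far='p73a0i74hdcgkh'
Chunk 4: stream[29..30]='5' size=0x5=5, data at stream[32..37]='cl5g7' -> body[14..19], body so far='p73a0i74hdcgkhcl5g7'
Chunk 5: stream[39..40]='0' size=0 (terminator). Final body='p73a0i74hdcgkhcl5g7' (19 bytes)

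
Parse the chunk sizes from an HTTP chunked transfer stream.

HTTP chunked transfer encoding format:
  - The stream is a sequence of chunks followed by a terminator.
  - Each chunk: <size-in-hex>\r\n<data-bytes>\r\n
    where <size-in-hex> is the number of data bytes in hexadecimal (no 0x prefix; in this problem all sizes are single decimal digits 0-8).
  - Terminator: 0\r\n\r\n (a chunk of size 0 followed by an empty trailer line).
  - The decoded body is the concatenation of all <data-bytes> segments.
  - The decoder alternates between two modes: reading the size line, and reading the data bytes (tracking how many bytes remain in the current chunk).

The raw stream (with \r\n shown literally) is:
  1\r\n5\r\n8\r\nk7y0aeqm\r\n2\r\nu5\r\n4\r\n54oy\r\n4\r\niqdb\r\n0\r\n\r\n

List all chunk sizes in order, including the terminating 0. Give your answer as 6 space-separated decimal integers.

Chunk 1: stream[0..1]='1' size=0x1=1, data at stream[3..4]='5' -> body[0..1], body so far='5'
Chunk 2: stream[6..7]='8' size=0x8=8, data at stream[9..17]='k7y0aeqm' -> body[1..9], body so far='5k7y0aeqm'
Chunk 3: stream[19..20]='2' size=0x2=2, data at stream[22..24]='u5' -> body[9..11], body so far='5k7y0aeqmu5'
Chunk 4: stream[26..27]='4' size=0x4=4, data at stream[29..33]='54oy' -> body[11..15], body so far='5k7y0aeqmu554oy'
Chunk 5: stream[35..36]='4' size=0x4=4, data at stream[38..42]='iqdb' -> body[15..19], body so far='5k7y0aeqmu554oyiqdb'
Chunk 6: stream[44..45]='0' size=0 (terminator). Final body='5k7y0aeqmu554oyiqdb' (19 bytes)

Answer: 1 8 2 4 4 0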